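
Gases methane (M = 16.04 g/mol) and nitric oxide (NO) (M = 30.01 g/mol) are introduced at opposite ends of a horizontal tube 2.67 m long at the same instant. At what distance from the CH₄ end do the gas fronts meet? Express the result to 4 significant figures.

Graham's law gives d_CH₄/d_NO = rate_CH₄/rate_NO = √(M_NO/M_CH₄) = √(30.01/16.04) = 1.368.
With d_CH₄ + d_NO = 2.67 m, d_NO = 2.67/(1 + 1.368) = 1.128 m.
d_CH₄ = 2.67 − 1.128 = 1.542 m.

1.542 m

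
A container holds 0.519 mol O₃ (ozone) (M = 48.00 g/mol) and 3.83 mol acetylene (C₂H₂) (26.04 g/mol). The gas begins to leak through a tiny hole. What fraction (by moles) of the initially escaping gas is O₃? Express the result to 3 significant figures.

Rate_i ∝ x_i/√M_i (Graham's law weighted by mole fraction), so the effusate composition follows n_i/√M_i.
x_O₃(eff) = (n_O₃/√M_O₃) / (n_O₃/√M_O₃ + n_C₂H₂/√M_C₂H₂)
= (0.519/√48.00) / (0.519/√48.00 + 3.83/√26.04) = 0.07491/(0.07491 + 0.7505) = 0.0908.

0.0908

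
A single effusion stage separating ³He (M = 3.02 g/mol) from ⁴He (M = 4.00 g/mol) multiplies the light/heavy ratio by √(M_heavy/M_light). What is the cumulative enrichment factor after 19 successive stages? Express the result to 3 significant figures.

Each stage multiplies the ratio by α = √(4.00/3.02), so after 19 stages the overall factor is α^19 = (4.00/3.02)^(19/2).
= 1.32450^(19/2) = 14.4.

14.4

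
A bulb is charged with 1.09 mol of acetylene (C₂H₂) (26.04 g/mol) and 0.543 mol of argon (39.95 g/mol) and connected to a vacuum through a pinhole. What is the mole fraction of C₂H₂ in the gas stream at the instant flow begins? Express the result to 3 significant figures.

Rate_i ∝ x_i/√M_i (Graham's law weighted by mole fraction), so the effusate composition follows n_i/√M_i.
So x_C₂H₂ in the escaping gas = (n_C₂H₂/√M_C₂H₂) / Σ(n_i/√M_i)
= (1.09/√26.04) / (1.09/√26.04 + 0.543/√39.95) = 0.2136/(0.2136 + 0.08591) = 0.713.

0.713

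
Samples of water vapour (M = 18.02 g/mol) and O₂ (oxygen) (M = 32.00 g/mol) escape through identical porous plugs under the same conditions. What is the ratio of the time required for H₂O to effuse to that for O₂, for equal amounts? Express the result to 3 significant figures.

0.750

From Graham's law, t_H₂O/t_O₂ = √(M_H₂O/M_O₂) = √(18.02/32.00) = √0.5631 = 0.750.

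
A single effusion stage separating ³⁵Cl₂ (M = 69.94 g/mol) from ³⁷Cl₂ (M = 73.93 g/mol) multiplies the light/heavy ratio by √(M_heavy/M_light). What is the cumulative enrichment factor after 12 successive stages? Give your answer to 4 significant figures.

1.395

The single-stage factor is √(M_heavy/M_light), so 12 stages give [√(73.93/69.94)]^12 = (73.93/69.94)^(12/2).
= 1.05705^6 = 1.395.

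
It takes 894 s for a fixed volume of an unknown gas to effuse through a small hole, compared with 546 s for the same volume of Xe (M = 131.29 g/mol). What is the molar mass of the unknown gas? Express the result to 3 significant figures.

352 g/mol

Using Graham's law: t_X/t_Xe = √(M_X/M_Xe).
894/546 = 1.637 = √(M_X/131.29)
M_X = 131.29 × 1.637² = 131.29 × 2.681 = 352 g/mol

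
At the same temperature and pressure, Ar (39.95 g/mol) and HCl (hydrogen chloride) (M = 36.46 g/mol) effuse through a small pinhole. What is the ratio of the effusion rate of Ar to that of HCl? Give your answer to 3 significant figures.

0.955

Graham's law gives rate_Ar/rate_HCl = √(M_HCl/M_Ar) = √(36.46/39.95) = √0.9126 = 0.955.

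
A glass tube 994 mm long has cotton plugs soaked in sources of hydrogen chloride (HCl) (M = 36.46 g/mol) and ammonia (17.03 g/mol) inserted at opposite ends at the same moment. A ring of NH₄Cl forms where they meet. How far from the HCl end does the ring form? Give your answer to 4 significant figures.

403.5 mm

Distances travelled in equal time are proportional to diffusion rates, so d_HCl/d_NH₃ = √(M_NH₃/M_HCl) = √(17.03/36.46) = 0.6834.
With d_HCl + d_NH₃ = 994 mm, d_NH₃ = 994/(1 + 0.6834) = 590.5 mm.
d_HCl = 994 − 590.5 = 403.5 mm.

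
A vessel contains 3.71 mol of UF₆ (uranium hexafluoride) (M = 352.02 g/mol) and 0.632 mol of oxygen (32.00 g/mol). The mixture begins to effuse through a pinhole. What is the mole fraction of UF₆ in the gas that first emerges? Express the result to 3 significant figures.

0.639

The effusion rate of species i is ∝ p_i/√M_i ∝ n_i/√M_i.
Mole fraction of UF₆ in the effusate = (n_UF₆/√M_UF₆) / (n_UF₆/√M_UF₆ + n_O₂/√M_O₂)
= (3.71/√352.02) / (3.71/√352.02 + 0.632/√32.00) = 0.1977/(0.1977 + 0.1117) = 0.639.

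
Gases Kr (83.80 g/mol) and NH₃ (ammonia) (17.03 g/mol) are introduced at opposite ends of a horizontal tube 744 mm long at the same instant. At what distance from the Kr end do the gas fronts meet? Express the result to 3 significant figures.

Distances travelled in equal time are proportional to diffusion rates, so d_Kr/d_NH₃ = √(M_NH₃/M_Kr) = √(17.03/83.80) = 0.4508.
With d_Kr + d_NH₃ = 744 mm, d_NH₃ = 744/(1 + 0.4508) = 512.8 mm.
d_Kr = 744 − 512.8 = 231 mm.

231 mm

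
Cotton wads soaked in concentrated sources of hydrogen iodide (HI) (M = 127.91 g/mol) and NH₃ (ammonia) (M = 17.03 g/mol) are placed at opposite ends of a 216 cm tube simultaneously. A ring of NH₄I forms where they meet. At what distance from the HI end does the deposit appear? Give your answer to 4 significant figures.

57.74 cm

Graham's law gives d_HI/d_NH₃ = rate_HI/rate_NH₃ = √(M_NH₃/M_HI) = √(17.03/127.91) = 0.3649.
With d_HI + d_NH₃ = 216 cm, d_NH₃ = 216/(1 + 0.3649) = 158.3 cm.
d_HI = 216 − 158.3 = 57.74 cm.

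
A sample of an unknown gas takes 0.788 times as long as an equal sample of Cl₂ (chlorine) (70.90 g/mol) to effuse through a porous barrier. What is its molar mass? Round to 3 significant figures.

44.0 g/mol

Graham's law gives t_X/t_Cl₂ = √(M_X/M_Cl₂).
0.788 = √(M_X/70.90)
M_X = 70.90 × 0.788² = 70.90 × 0.6209 = 44.0 g/mol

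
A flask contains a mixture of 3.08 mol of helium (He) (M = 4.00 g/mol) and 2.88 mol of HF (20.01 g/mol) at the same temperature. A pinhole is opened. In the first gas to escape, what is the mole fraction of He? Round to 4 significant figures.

0.7052

Rate_i ∝ x_i/√M_i (Graham's law weighted by mole fraction), so the effusate composition follows n_i/√M_i.
So x_He in the escaping gas = (n_He/√M_He) / Σ(n_i/√M_i)
= (3.08/√4.00) / (3.08/√4.00 + 2.88/√20.01) = 1.540/(1.540 + 0.6438) = 0.7052.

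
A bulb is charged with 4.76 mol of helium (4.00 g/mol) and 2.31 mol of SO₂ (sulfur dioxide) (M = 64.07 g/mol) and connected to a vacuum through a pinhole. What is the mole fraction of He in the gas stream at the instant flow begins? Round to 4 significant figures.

0.8919

The effusion rate of species i is ∝ p_i/√M_i ∝ n_i/√M_i.
x_He(eff) = (n_He/√M_He) / (n_He/√M_He + n_SO₂/√M_SO₂)
= (4.76/√4.00) / (4.76/√4.00 + 2.31/√64.07) = 2.380/(2.380 + 0.2886) = 0.8919.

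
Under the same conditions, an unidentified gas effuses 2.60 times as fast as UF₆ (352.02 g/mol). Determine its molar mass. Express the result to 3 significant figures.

52.1 g/mol

Using Graham's law: rate_X/rate_UF₆ = √(M_UF₆/M_X).
2.60 = √(352.02/M_X)
M_X = 352.02 / 2.60² = 352.02 / 6.760 = 52.1 g/mol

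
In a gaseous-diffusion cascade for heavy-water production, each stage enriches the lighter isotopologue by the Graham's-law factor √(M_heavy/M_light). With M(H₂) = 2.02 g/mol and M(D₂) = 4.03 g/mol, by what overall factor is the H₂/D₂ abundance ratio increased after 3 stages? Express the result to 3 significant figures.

2.82

The single-stage factor is √(M_heavy/M_light), so 3 stages give [√(4.03/2.02)]^3 = (4.03/2.02)^(3/2).
= 1.99505^(3/2) = 2.82.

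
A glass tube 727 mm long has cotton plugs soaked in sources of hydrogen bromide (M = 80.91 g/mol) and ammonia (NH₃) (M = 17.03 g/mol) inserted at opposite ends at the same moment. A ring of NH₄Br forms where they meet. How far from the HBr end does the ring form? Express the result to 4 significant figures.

Graham's law gives d_HBr/d_NH₃ = rate_HBr/rate_NH₃ = √(M_NH₃/M_HBr) = √(17.03/80.91) = 0.4588.
With d_HBr + d_NH₃ = 727 mm, d_NH₃ = 727/(1 + 0.4588) = 498.4 mm.
d_HBr = 727 − 498.4 = 228.6 mm.

228.6 mm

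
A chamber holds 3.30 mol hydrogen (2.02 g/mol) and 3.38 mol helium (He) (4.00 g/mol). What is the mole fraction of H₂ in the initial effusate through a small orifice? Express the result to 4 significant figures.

Rate_i ∝ x_i/√M_i (Graham's law weighted by mole fraction), so the effusate composition follows n_i/√M_i.
So x_H₂ in the escaping gas = (n_H₂/√M_H₂) / Σ(n_i/√M_i)
= (3.30/√2.02) / (3.30/√2.02 + 3.38/√4.00) = 2.322/(2.322 + 1.690) = 0.5788.

0.5788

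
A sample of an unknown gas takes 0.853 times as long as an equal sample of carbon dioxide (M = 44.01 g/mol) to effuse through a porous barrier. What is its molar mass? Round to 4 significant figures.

32.02 g/mol

From Graham's law, t_X/t_CO₂ = √(M_X/M_CO₂).
0.853 = √(M_X/44.01)
M_X = 44.01 × 0.853² = 44.01 × 0.7276 = 32.02 g/mol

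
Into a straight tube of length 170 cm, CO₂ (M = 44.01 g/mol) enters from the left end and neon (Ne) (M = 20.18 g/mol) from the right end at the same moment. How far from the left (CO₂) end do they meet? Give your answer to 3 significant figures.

Distances travelled in equal time are proportional to diffusion rates, so d_CO₂/d_Ne = √(M_Ne/M_CO₂) = √(20.18/44.01) = 0.6772.
With d_CO₂ + d_Ne = 170 cm, d_Ne = 170/(1 + 0.6772) = 101.4 cm.
d_CO₂ = 170 − 101.4 = 68.6 cm.

68.6 cm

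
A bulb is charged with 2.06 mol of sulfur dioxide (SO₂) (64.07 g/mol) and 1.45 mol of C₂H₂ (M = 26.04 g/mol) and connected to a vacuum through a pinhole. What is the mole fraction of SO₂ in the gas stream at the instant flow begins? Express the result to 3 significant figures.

0.475

Each component's effusion rate ∝ (its partial pressure)·(1/√M) ∝ n_i/√M_i.
So x_SO₂ in the escaping gas = (n_SO₂/√M_SO₂) / Σ(n_i/√M_i)
= (2.06/√64.07) / (2.06/√64.07 + 1.45/√26.04) = 0.2574/(0.2574 + 0.2841) = 0.475.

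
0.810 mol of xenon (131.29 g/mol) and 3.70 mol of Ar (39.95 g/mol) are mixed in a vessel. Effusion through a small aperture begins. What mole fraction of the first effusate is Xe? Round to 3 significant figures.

Effusion rate of each component ∝ n_i/√M_i (partial pressure × 1/√M).
x_Xe(eff) = (n_Xe/√M_Xe) / (n_Xe/√M_Xe + n_Ar/√M_Ar)
= (0.810/√131.29) / (0.810/√131.29 + 3.70/√39.95) = 0.07069/(0.07069 + 0.5854) = 0.108.

0.108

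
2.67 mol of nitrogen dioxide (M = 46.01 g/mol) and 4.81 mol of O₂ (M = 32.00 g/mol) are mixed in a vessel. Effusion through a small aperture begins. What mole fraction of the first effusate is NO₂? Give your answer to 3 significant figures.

0.316

The effusion rate of species i is ∝ p_i/√M_i ∝ n_i/√M_i.
So x_NO₂ in the escaping gas = (n_NO₂/√M_NO₂) / Σ(n_i/√M_i)
= (2.67/√46.01) / (2.67/√46.01 + 4.81/√32.00) = 0.3936/(0.3936 + 0.8503) = 0.316.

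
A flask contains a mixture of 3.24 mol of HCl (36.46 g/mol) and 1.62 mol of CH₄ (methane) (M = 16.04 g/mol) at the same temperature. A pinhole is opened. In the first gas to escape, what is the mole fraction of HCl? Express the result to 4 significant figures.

0.5702

Effusion rate of each component ∝ n_i/√M_i (partial pressure × 1/√M).
x_HCl(eff) = (n_HCl/√M_HCl) / (n_HCl/√M_HCl + n_CH₄/√M_CH₄)
= (3.24/√36.46) / (3.24/√36.46 + 1.62/√16.04) = 0.5366/(0.5366 + 0.4045) = 0.5702.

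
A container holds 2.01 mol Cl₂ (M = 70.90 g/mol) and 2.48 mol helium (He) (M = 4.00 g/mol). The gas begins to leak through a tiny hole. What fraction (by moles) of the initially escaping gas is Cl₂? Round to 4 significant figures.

Rate_i ∝ x_i/√M_i (Graham's law weighted by mole fraction), so the effusate composition follows n_i/√M_i.
So x_Cl₂ in the escaping gas = (n_Cl₂/√M_Cl₂) / Σ(n_i/√M_i)
= (2.01/√70.90) / (2.01/√70.90 + 2.48/√4.00) = 0.2387/(0.2387 + 1.240) = 0.1614.

0.1614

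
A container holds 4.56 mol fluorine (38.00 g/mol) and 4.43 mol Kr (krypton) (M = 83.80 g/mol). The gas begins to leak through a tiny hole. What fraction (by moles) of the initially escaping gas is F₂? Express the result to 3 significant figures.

Each component's effusion rate ∝ (its partial pressure)·(1/√M) ∝ n_i/√M_i.
So x_F₂ in the escaping gas = (n_F₂/√M_F₂) / Σ(n_i/√M_i)
= (4.56/√38.00) / (4.56/√38.00 + 4.43/√83.80) = 0.7397/(0.7397 + 0.4839) = 0.605.

0.605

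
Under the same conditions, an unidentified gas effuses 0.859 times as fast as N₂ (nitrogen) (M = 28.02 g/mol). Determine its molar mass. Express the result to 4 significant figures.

37.97 g/mol

Using Graham's law: rate_X/rate_N₂ = √(M_N₂/M_X).
0.859 = √(28.02/M_X)
M_X = 28.02 / 0.859² = 28.02 / 0.7379 = 37.97 g/mol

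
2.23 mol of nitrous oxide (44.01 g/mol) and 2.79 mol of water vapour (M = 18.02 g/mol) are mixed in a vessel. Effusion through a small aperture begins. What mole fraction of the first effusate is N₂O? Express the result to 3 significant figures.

0.338

Rate_i ∝ x_i/√M_i (Graham's law weighted by mole fraction), so the effusate composition follows n_i/√M_i.
Mole fraction of N₂O in the effusate = (n_N₂O/√M_N₂O) / (n_N₂O/√M_N₂O + n_H₂O/√M_H₂O)
= (2.23/√44.01) / (2.23/√44.01 + 2.79/√18.02) = 0.3361/(0.3361 + 0.6572) = 0.338.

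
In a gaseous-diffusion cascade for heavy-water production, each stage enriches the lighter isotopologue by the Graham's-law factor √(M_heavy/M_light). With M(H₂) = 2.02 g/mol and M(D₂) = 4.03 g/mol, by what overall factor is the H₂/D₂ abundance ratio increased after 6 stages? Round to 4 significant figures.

Overall factor = α^6 with α = √(4.03/2.02), i.e. (4.03/2.02)^(6/2).
= 1.99505^3 = 7.941.

7.941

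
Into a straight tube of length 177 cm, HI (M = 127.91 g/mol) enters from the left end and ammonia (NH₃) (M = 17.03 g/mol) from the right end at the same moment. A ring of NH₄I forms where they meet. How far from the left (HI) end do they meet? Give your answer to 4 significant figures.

47.32 cm

Distances travelled in equal time are proportional to diffusion rates, so d_HI/d_NH₃ = √(M_NH₃/M_HI) = √(17.03/127.91) = 0.3649.
With d_HI + d_NH₃ = 177 cm, d_NH₃ = 177/(1 + 0.3649) = 129.7 cm.
d_HI = 177 − 129.7 = 47.32 cm.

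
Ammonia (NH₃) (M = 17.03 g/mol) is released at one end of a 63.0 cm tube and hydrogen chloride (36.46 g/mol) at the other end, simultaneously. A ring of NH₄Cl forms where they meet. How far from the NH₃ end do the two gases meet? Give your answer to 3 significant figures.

Distances travelled in equal time are proportional to diffusion rates, so d_NH₃/d_HCl = √(M_HCl/M_NH₃) = √(36.46/17.03) = 1.463.
With d_NH₃ + d_HCl = 63.0 cm, d_HCl = 63.0/(1 + 1.463) = 25.58 cm.
d_NH₃ = 63.0 − 25.58 = 37.4 cm.

37.4 cm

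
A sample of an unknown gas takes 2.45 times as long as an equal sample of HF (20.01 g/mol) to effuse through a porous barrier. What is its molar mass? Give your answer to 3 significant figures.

Using Graham's law: t_X/t_HF = √(M_X/M_HF).
2.45 = √(M_X/20.01)
M_X = 20.01 × 2.45² = 20.01 × 6.003 = 120 g/mol

120 g/mol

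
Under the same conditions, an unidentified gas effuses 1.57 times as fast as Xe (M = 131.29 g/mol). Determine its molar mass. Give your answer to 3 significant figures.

Graham's law gives rate_X/rate_Xe = √(M_Xe/M_X).
1.57 = √(131.29/M_X)
M_X = 131.29 / 1.57² = 131.29 / 2.465 = 53.3 g/mol

53.3 g/mol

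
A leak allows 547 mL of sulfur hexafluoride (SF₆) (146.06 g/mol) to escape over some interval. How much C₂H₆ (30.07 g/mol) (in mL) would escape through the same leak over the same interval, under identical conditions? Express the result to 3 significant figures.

1210 mL

Graham's law gives rate_C₂H₆/rate_SF₆ = √(M_SF₆/M_C₂H₆) = √(146.06/30.07) = √4.857 = 2.204.
So the volume for C₂H₆ is 547 × 2.204 = 1210 mL.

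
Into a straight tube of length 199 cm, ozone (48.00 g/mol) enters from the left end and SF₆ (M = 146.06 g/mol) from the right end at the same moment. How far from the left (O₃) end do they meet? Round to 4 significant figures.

Distances travelled in equal time are proportional to diffusion rates, so d_O₃/d_SF₆ = √(M_SF₆/M_O₃) = √(146.06/48.00) = 1.744.
With d_O₃ + d_SF₆ = 199 cm, d_SF₆ = 199/(1 + 1.744) = 72.51 cm.
d_O₃ = 199 − 72.51 = 126.5 cm.

126.5 cm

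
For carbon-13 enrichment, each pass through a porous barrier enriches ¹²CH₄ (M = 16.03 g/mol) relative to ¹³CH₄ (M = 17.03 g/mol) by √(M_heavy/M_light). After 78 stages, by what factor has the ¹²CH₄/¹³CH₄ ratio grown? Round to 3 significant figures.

Overall factor = α^78 with α = √(17.03/16.03), i.e. (17.03/16.03)^(78/2).
= 1.06238^39 = 10.6.

10.6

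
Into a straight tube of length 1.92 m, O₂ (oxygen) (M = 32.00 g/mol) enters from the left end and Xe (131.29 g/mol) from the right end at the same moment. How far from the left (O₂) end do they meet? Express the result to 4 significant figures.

1.285 m

Distances travelled in equal time are proportional to diffusion rates, so d_O₂/d_Xe = √(M_Xe/M_O₂) = √(131.29/32.00) = 2.026.
With d_O₂ + d_Xe = 1.92 m, d_Xe = 1.92/(1 + 2.026) = 0.6346 m.
d_O₂ = 1.92 − 0.6346 = 1.285 m.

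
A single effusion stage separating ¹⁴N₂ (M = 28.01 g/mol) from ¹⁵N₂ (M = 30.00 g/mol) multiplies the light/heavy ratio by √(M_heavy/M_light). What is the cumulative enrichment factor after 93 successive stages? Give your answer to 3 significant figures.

24.3

After 93 stages the ratio has grown by (√(30.00/28.01))^93 = (30.00/28.01)^(93/2).
= 1.07105^(93/2) = 24.3.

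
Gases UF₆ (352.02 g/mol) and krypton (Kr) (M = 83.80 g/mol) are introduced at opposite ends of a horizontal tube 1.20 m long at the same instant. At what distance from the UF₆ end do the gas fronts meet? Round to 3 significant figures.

In equal time, each gas travels a distance ∝ its rate ∝ 1/√M, so d_UF₆/d_Kr = √(M_Kr/M_UF₆) = √(83.80/352.02) = 0.4879.
With d_UF₆ + d_Kr = 1.20 m, d_Kr = 1.20/(1 + 0.4879) = 0.8065 m.
d_UF₆ = 1.20 − 0.8065 = 0.393 m.

0.393 m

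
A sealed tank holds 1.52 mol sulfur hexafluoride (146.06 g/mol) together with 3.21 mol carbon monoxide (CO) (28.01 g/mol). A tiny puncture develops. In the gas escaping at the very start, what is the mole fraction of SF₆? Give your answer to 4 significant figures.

0.1717

The effusion rate of species i is ∝ p_i/√M_i ∝ n_i/√M_i.
x_SF₆(eff) = (n_SF₆/√M_SF₆) / (n_SF₆/√M_SF₆ + n_CO/√M_CO)
= (1.52/√146.06) / (1.52/√146.06 + 3.21/√28.01) = 0.1258/(0.1258 + 0.6065) = 0.1717.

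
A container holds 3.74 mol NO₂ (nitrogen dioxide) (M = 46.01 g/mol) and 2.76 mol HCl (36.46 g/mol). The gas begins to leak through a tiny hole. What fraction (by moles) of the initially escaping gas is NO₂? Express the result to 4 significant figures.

0.5467

Rate_i ∝ x_i/√M_i (Graham's law weighted by mole fraction), so the effusate composition follows n_i/√M_i.
Mole fraction of NO₂ in the effusate = (n_NO₂/√M_NO₂) / (n_NO₂/√M_NO₂ + n_HCl/√M_HCl)
= (3.74/√46.01) / (3.74/√46.01 + 2.76/√36.46) = 0.5514/(0.5514 + 0.4571) = 0.5467.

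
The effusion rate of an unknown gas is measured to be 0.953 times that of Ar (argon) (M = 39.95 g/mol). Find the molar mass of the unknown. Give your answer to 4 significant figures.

Since effusion rate ∝ 1/√M, rate_X/rate_Ar = √(M_Ar/M_X).
0.953 = √(39.95/M_X)
M_X = 39.95 / 0.953² = 39.95 / 0.9082 = 43.99 g/mol

43.99 g/mol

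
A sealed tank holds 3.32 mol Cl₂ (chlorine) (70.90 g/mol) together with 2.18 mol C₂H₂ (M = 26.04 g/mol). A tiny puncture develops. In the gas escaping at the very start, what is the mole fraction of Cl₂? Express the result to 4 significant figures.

0.4800

Effusion rate of each component ∝ n_i/√M_i (partial pressure × 1/√M).
x_Cl₂(eff) = (n_Cl₂/√M_Cl₂) / (n_Cl₂/√M_Cl₂ + n_C₂H₂/√M_C₂H₂)
= (3.32/√70.90) / (3.32/√70.90 + 2.18/√26.04) = 0.3943/(0.3943 + 0.4272) = 0.4800.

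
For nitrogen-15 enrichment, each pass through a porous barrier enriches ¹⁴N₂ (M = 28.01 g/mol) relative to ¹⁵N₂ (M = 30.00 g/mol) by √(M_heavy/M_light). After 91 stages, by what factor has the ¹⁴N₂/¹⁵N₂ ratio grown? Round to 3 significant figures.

After 91 stages the ratio has grown by (√(30.00/28.01))^91 = (30.00/28.01)^(91/2).
= 1.07105^(91/2) = 22.7.

22.7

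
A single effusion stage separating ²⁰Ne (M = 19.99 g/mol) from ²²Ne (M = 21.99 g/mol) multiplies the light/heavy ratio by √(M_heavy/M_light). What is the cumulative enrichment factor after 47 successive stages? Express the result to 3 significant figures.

9.40

Overall factor = α^47 with α = √(21.99/19.99), i.e. (21.99/19.99)^(47/2).
= 1.10005^(47/2) = 9.40.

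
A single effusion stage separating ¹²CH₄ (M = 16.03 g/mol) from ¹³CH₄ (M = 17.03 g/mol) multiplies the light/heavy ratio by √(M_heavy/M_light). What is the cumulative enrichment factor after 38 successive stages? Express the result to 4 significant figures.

After 38 stages the ratio has grown by (√(17.03/16.03))^38 = (17.03/16.03)^(38/2).
= 1.06238^19 = 3.157.

3.157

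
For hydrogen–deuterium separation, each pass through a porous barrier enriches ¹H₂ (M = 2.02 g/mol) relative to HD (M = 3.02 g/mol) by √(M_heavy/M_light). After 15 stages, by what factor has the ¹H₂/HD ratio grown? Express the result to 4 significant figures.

Each stage multiplies the ratio by α = √(3.02/2.02), so after 15 stages the overall factor is α^15 = (3.02/2.02)^(15/2).
= 1.49505^(15/2) = 20.41.

20.41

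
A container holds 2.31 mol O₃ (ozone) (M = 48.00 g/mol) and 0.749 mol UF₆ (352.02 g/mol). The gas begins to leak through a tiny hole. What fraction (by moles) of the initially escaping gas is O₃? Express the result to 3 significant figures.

0.893

The effusion rate of species i is ∝ p_i/√M_i ∝ n_i/√M_i.
Mole fraction of O₃ in the effusate = (n_O₃/√M_O₃) / (n_O₃/√M_O₃ + n_UF₆/√M_UF₆)
= (2.31/√48.00) / (2.31/√48.00 + 0.749/√352.02) = 0.3334/(0.3334 + 0.03992) = 0.893.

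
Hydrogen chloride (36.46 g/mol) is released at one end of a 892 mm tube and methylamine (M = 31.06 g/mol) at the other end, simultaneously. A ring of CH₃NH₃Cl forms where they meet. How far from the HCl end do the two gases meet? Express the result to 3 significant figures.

Distances travelled in equal time are proportional to diffusion rates, so d_HCl/d_CH₃NH₂ = √(M_CH₃NH₂/M_HCl) = √(31.06/36.46) = 0.9230.
With d_HCl + d_CH₃NH₂ = 892 mm, d_CH₃NH₂ = 892/(1 + 0.9230) = 463.9 mm.
d_HCl = 892 − 463.9 = 428 mm.

428 mm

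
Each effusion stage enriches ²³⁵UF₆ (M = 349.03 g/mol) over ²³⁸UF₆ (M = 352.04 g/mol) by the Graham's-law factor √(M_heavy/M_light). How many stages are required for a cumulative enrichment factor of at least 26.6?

With α = √(352.04/349.03) per stage, ln α = ½ ln(1.00862) = 0.004293.
Need α^N ≥ 26.6 ⇒ N ≥ ln(26.6) / ln α = 3.281 / 0.004293 = 764.16.
Minimum whole number of stages: N = 765.

765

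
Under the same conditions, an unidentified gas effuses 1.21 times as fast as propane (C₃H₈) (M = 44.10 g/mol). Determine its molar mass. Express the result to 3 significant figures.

Using Graham's law: rate_X/rate_C₃H₈ = √(M_C₃H₈/M_X).
1.21 = √(44.10/M_X)
M_X = 44.10 / 1.21² = 44.10 / 1.464 = 30.1 g/mol

30.1 g/mol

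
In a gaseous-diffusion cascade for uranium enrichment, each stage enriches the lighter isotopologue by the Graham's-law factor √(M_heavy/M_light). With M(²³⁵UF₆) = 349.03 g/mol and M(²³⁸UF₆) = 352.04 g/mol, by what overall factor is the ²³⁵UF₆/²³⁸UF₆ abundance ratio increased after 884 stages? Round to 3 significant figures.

Overall factor = α^884 with α = √(352.04/349.03), i.e. (352.04/349.03)^(884/2).
= 1.00862^442 = 44.5.

44.5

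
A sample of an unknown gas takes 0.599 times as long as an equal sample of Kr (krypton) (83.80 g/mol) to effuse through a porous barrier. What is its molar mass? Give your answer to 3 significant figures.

30.1 g/mol

Graham's law gives t_X/t_Kr = √(M_X/M_Kr).
0.599 = √(M_X/83.80)
M_X = 83.80 × 0.599² = 83.80 × 0.3588 = 30.1 g/mol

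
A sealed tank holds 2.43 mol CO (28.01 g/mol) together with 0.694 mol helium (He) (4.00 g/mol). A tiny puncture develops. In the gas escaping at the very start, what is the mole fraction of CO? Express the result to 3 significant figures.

Effusion rate of each component ∝ n_i/√M_i (partial pressure × 1/√M).
Mole fraction of CO in the effusate = (n_CO/√M_CO) / (n_CO/√M_CO + n_He/√M_He)
= (2.43/√28.01) / (2.43/√28.01 + 0.694/√4.00) = 0.4591/(0.4591 + 0.3470) = 0.570.

0.570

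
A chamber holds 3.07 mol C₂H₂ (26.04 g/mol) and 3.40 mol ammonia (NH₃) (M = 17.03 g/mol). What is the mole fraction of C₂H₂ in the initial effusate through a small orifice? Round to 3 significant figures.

0.422

Each component's effusion rate ∝ (its partial pressure)·(1/√M) ∝ n_i/√M_i.
Mole fraction of C₂H₂ in the effusate = (n_C₂H₂/√M_C₂H₂) / (n_C₂H₂/√M_C₂H₂ + n_NH₃/√M_NH₃)
= (3.07/√26.04) / (3.07/√26.04 + 3.40/√17.03) = 0.6016/(0.6016 + 0.8239) = 0.422.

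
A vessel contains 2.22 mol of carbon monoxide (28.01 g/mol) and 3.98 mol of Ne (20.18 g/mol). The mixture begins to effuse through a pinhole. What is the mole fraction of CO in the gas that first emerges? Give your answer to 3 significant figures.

Rate_i ∝ x_i/√M_i (Graham's law weighted by mole fraction), so the effusate composition follows n_i/√M_i.
Mole fraction of CO in the effusate = (n_CO/√M_CO) / (n_CO/√M_CO + n_Ne/√M_Ne)
= (2.22/√28.01) / (2.22/√28.01 + 3.98/√20.18) = 0.4195/(0.4195 + 0.8860) = 0.321.

0.321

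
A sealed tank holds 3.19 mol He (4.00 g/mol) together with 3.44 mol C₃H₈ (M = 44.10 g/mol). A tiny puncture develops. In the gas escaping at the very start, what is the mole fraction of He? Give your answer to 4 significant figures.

The effusion rate of species i is ∝ p_i/√M_i ∝ n_i/√M_i.
x_He(eff) = (n_He/√M_He) / (n_He/√M_He + n_C₃H₈/√M_C₃H₈)
= (3.19/√4.00) / (3.19/√4.00 + 3.44/√44.10) = 1.595/(1.595 + 0.5180) = 0.7548.

0.7548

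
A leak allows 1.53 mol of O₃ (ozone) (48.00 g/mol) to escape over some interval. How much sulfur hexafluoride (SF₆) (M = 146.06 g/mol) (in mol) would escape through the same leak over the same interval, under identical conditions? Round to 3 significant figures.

0.877 mol

Graham's law gives rate_SF₆/rate_O₃ = √(M_O₃/M_SF₆) = √(48.00/146.06) = √0.3286 = 0.5733.
So the amount for SF₆ is 1.53 × 0.5733 = 0.877 mol.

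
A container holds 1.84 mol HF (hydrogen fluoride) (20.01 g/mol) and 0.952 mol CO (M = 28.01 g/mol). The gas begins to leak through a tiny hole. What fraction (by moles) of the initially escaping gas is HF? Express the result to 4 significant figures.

Effusion rate of each component ∝ n_i/√M_i (partial pressure × 1/√M).
x_HF(eff) = (n_HF/√M_HF) / (n_HF/√M_HF + n_CO/√M_CO)
= (1.84/√20.01) / (1.84/√20.01 + 0.952/√28.01) = 0.4113/(0.4113 + 0.1799) = 0.6957.

0.6957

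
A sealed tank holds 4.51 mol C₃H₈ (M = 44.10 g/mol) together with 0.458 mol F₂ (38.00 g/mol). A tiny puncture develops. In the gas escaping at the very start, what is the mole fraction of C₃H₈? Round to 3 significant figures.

0.901

The effusion rate of species i is ∝ p_i/√M_i ∝ n_i/√M_i.
So x_C₃H₈ in the escaping gas = (n_C₃H₈/√M_C₃H₈) / Σ(n_i/√M_i)
= (4.51/√44.10) / (4.51/√44.10 + 0.458/√38.00) = 0.6791/(0.6791 + 0.07430) = 0.901.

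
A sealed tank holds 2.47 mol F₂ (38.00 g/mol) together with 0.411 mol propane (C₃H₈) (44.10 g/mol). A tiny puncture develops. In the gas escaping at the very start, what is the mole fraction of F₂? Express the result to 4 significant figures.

0.8662

Effusion rate of each component ∝ n_i/√M_i (partial pressure × 1/√M).
x_F₂(eff) = (n_F₂/√M_F₂) / (n_F₂/√M_F₂ + n_C₃H₈/√M_C₃H₈)
= (2.47/√38.00) / (2.47/√38.00 + 0.411/√44.10) = 0.4007/(0.4007 + 0.06189) = 0.8662.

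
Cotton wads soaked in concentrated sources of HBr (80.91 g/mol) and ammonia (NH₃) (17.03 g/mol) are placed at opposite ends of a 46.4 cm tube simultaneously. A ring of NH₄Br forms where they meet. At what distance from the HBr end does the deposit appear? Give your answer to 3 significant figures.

14.6 cm

Graham's law gives d_HBr/d_NH₃ = rate_HBr/rate_NH₃ = √(M_NH₃/M_HBr) = √(17.03/80.91) = 0.4588.
With d_HBr + d_NH₃ = 46.4 cm, d_NH₃ = 46.4/(1 + 0.4588) = 31.81 cm.
d_HBr = 46.4 − 31.81 = 14.6 cm.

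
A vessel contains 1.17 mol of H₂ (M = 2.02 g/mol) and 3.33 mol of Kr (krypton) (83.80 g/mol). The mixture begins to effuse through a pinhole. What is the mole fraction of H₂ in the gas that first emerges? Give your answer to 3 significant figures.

0.694

Effusion rate of each component ∝ n_i/√M_i (partial pressure × 1/√M).
Mole fraction of H₂ in the effusate = (n_H₂/√M_H₂) / (n_H₂/√M_H₂ + n_Kr/√M_Kr)
= (1.17/√2.02) / (1.17/√2.02 + 3.33/√83.80) = 0.8232/(0.8232 + 0.3638) = 0.694.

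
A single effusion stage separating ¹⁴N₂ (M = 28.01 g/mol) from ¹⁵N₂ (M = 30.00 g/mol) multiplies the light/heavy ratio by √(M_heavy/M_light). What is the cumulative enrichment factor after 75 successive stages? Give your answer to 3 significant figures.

13.1

After 75 stages the ratio has grown by (√(30.00/28.01))^75 = (30.00/28.01)^(75/2).
= 1.07105^(75/2) = 13.1.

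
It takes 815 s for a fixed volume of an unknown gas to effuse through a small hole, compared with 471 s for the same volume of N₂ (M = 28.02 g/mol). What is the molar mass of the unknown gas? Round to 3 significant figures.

Graham's law gives t_X/t_N₂ = √(M_X/M_N₂).
815/471 = 1.730 = √(M_X/28.02)
M_X = 28.02 × 1.730² = 28.02 × 2.994 = 83.9 g/mol

83.9 g/mol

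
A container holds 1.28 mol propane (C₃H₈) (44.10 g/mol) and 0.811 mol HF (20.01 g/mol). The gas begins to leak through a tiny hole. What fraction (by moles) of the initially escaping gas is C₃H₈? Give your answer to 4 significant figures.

The effusion rate of species i is ∝ p_i/√M_i ∝ n_i/√M_i.
x_C₃H₈(eff) = (n_C₃H₈/√M_C₃H₈) / (n_C₃H₈/√M_C₃H₈ + n_HF/√M_HF)
= (1.28/√44.10) / (1.28/√44.10 + 0.811/√20.01) = 0.1927/(0.1927 + 0.1813) = 0.5153.

0.5153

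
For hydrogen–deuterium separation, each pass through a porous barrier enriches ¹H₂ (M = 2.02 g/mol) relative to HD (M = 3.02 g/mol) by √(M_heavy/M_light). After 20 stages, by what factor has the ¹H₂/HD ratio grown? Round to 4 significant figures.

55.79

Overall factor = α^20 with α = √(3.02/2.02), i.e. (3.02/2.02)^(20/2).
= 1.49505^10 = 55.79.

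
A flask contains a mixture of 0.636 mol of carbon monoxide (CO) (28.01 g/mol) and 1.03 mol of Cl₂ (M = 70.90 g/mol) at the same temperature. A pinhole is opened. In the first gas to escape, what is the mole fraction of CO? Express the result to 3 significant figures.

The effusion rate of species i is ∝ p_i/√M_i ∝ n_i/√M_i.
x_CO(eff) = (n_CO/√M_CO) / (n_CO/√M_CO + n_Cl₂/√M_Cl₂)
= (0.636/√28.01) / (0.636/√28.01 + 1.03/√70.90) = 0.1202/(0.1202 + 0.1223) = 0.496.

0.496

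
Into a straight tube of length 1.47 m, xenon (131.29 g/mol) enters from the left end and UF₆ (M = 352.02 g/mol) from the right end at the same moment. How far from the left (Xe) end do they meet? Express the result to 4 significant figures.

0.9126 m

In equal time, each gas travels a distance ∝ its rate ∝ 1/√M, so d_Xe/d_UF₆ = √(M_UF₆/M_Xe) = √(352.02/131.29) = 1.637.
With d_Xe + d_UF₆ = 1.47 m, d_UF₆ = 1.47/(1 + 1.637) = 0.5574 m.
d_Xe = 1.47 − 0.5574 = 0.9126 m.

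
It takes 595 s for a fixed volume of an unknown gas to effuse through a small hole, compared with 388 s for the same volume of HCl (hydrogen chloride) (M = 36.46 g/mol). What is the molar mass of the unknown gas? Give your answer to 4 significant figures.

85.74 g/mol

By Graham's law, t_X/t_HCl = √(M_X/M_HCl).
595/388 = 1.534 = √(M_X/36.46)
M_X = 36.46 × 1.534² = 36.46 × 2.352 = 85.74 g/mol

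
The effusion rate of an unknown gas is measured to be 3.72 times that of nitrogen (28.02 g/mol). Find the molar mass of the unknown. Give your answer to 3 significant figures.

2.02 g/mol

Since effusion rate ∝ 1/√M, rate_X/rate_N₂ = √(M_N₂/M_X).
3.72 = √(28.02/M_X)
M_X = 28.02 / 3.72² = 28.02 / 13.84 = 2.02 g/mol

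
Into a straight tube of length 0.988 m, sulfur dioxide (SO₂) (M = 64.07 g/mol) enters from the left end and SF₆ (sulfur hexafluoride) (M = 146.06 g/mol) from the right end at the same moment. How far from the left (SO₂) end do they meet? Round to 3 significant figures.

The fronts meet when d_SO₂ + d_SF₆ = L with d_SO₂/d_SF₆ = √(M_SF₆/M_SO₂) (Graham's law). Here √(M_SF₆/M_SO₂) = √(146.06/64.07) = 1.510.
With d_SO₂ + d_SF₆ = 0.988 m, d_SF₆ = 0.988/(1 + 1.510) = 0.3936 m.
d_SO₂ = 0.988 − 0.3936 = 0.594 m.

0.594 m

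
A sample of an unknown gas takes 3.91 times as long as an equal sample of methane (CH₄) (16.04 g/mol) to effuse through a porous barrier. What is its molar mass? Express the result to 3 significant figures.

Using Graham's law: t_X/t_CH₄ = √(M_X/M_CH₄).
3.91 = √(M_X/16.04)
M_X = 16.04 × 3.91² = 16.04 × 15.29 = 245 g/mol

245 g/mol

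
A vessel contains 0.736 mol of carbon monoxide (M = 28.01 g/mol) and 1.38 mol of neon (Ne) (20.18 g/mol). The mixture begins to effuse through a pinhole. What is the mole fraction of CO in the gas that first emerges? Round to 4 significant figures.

The effusion rate of species i is ∝ p_i/√M_i ∝ n_i/√M_i.
So x_CO in the escaping gas = (n_CO/√M_CO) / Σ(n_i/√M_i)
= (0.736/√28.01) / (0.736/√28.01 + 1.38/√20.18) = 0.1391/(0.1391 + 0.3072) = 0.3116.

0.3116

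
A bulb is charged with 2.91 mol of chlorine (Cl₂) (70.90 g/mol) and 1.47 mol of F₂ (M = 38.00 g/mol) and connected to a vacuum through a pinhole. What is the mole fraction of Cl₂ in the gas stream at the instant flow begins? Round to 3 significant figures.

0.592

The effusion rate of species i is ∝ p_i/√M_i ∝ n_i/√M_i.
x_Cl₂(eff) = (n_Cl₂/√M_Cl₂) / (n_Cl₂/√M_Cl₂ + n_F₂/√M_F₂)
= (2.91/√70.90) / (2.91/√70.90 + 1.47/√38.00) = 0.3456/(0.3456 + 0.2385) = 0.592.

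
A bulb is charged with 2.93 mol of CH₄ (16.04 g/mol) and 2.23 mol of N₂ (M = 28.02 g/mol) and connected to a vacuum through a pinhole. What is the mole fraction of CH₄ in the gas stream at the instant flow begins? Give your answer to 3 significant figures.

Each component's effusion rate ∝ (its partial pressure)·(1/√M) ∝ n_i/√M_i.
So x_CH₄ in the escaping gas = (n_CH₄/√M_CH₄) / Σ(n_i/√M_i)
= (2.93/√16.04) / (2.93/√16.04 + 2.23/√28.02) = 0.7316/(0.7316 + 0.4213) = 0.635.

0.635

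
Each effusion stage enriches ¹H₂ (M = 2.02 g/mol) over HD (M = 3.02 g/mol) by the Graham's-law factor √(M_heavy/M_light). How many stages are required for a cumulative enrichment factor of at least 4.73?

8

Single-stage factor α = √(3.02/2.02), so ln α = ½ ln(1.49505) = 0.2011.
Need α^N ≥ 4.73 ⇒ N ≥ ln(4.73) / ln α = 1.554 / 0.2011 = 7.73.
Rounding up, N = 8 stages.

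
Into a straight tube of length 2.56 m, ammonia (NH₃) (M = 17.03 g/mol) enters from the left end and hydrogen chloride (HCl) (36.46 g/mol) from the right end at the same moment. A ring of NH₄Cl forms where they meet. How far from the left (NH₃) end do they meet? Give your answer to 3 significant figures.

Graham's law gives d_NH₃/d_HCl = rate_NH₃/rate_HCl = √(M_HCl/M_NH₃) = √(36.46/17.03) = 1.463.
With d_NH₃ + d_HCl = 2.56 m, d_HCl = 2.56/(1 + 1.463) = 1.039 m.
d_NH₃ = 2.56 − 1.039 = 1.52 m.

1.52 m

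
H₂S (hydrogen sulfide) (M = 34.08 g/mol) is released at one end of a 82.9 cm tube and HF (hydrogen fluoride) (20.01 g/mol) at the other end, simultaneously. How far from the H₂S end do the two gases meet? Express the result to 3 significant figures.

36.0 cm

Distances travelled in equal time are proportional to diffusion rates, so d_H₂S/d_HF = √(M_HF/M_H₂S) = √(20.01/34.08) = 0.7663.
With d_H₂S + d_HF = 82.9 cm, d_HF = 82.9/(1 + 0.7663) = 46.94 cm.
d_H₂S = 82.9 − 46.94 = 36.0 cm.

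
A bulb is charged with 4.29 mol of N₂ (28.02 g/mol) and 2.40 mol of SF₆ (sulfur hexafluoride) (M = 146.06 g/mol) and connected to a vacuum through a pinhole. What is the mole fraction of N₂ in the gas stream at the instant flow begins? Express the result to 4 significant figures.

0.8032

Effusion rate of each component ∝ n_i/√M_i (partial pressure × 1/√M).
x_N₂(eff) = (n_N₂/√M_N₂) / (n_N₂/√M_N₂ + n_SF₆/√M_SF₆)
= (4.29/√28.02) / (4.29/√28.02 + 2.40/√146.06) = 0.8104/(0.8104 + 0.1986) = 0.8032.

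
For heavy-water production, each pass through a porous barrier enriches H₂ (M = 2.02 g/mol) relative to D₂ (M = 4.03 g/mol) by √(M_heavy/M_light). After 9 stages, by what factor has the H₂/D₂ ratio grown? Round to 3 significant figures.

22.4

The single-stage factor is √(M_heavy/M_light), so 9 stages give [√(4.03/2.02)]^9 = (4.03/2.02)^(9/2).
= 1.99505^(9/2) = 22.4.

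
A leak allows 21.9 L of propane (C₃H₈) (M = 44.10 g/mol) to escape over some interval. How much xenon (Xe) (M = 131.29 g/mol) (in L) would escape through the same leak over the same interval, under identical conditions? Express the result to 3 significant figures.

From Graham's law, rate_Xe/rate_C₃H₈ = √(M_C₃H₈/M_Xe) = √(44.10/131.29) = √0.3359 = 0.5796.
So the volume for Xe is 21.9 × 0.5796 = 12.7 L.

12.7 L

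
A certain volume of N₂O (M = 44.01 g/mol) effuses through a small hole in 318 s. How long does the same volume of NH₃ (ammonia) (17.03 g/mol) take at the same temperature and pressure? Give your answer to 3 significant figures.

Using Graham's law: t_NH₃/t_N₂O = √(M_NH₃/M_N₂O) = √(17.03/44.01) = √0.3870 = 0.6221.
So the time for NH₃ is 318 × 0.6221 = 198 s.

198 s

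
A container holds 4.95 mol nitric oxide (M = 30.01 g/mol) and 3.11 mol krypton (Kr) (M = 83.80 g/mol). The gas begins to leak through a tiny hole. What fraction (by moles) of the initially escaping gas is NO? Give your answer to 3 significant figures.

Each component's effusion rate ∝ (its partial pressure)·(1/√M) ∝ n_i/√M_i.
So x_NO in the escaping gas = (n_NO/√M_NO) / Σ(n_i/√M_i)
= (4.95/√30.01) / (4.95/√30.01 + 3.11/√83.80) = 0.9036/(0.9036 + 0.3397) = 0.727.

0.727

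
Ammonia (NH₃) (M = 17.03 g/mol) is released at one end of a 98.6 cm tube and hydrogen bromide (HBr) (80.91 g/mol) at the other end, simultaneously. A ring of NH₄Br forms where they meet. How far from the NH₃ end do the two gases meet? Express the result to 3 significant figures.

Graham's law gives d_NH₃/d_HBr = rate_NH₃/rate_HBr = √(M_HBr/M_NH₃) = √(80.91/17.03) = 2.180.
With d_NH₃ + d_HBr = 98.6 cm, d_HBr = 98.6/(1 + 2.180) = 31.01 cm.
d_NH₃ = 98.6 − 31.01 = 67.6 cm.

67.6 cm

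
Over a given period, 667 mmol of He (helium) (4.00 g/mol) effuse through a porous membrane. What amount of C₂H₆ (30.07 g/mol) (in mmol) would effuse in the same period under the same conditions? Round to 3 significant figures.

243 mmol

Since effusion rate ∝ 1/√M, rate_C₂H₆/rate_He = √(M_He/M_C₂H₆) = √(4.00/30.07) = √0.1330 = 0.3647.
So the amount for C₂H₆ is 667 × 0.3647 = 243 mmol.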